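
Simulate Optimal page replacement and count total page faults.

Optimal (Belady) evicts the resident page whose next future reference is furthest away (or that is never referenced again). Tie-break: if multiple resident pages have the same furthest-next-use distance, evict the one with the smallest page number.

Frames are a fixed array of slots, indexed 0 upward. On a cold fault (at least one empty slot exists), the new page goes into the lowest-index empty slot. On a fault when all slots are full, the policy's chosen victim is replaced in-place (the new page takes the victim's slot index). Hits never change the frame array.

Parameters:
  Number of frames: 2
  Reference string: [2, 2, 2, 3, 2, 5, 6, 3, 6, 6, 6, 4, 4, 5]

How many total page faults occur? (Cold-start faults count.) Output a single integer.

Step 0: ref 2 → FAULT, frames=[2,-]
Step 1: ref 2 → HIT, frames=[2,-]
Step 2: ref 2 → HIT, frames=[2,-]
Step 3: ref 3 → FAULT, frames=[2,3]
Step 4: ref 2 → HIT, frames=[2,3]
Step 5: ref 5 → FAULT (evict 2), frames=[5,3]
Step 6: ref 6 → FAULT (evict 5), frames=[6,3]
Step 7: ref 3 → HIT, frames=[6,3]
Step 8: ref 6 → HIT, frames=[6,3]
Step 9: ref 6 → HIT, frames=[6,3]
Step 10: ref 6 → HIT, frames=[6,3]
Step 11: ref 4 → FAULT (evict 3), frames=[6,4]
Step 12: ref 4 → HIT, frames=[6,4]
Step 13: ref 5 → FAULT (evict 4), frames=[6,5]
Total faults: 6

Answer: 6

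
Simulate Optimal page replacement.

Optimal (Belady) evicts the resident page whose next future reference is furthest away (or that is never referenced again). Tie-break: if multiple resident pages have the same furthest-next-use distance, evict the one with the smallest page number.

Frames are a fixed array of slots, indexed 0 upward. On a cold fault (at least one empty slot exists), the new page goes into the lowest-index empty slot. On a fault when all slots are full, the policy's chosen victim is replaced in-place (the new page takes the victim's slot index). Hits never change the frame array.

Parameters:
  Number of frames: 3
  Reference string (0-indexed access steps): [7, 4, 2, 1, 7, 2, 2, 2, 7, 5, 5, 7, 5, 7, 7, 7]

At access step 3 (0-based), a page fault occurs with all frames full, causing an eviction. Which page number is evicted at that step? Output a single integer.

Step 0: ref 7 -> FAULT, frames=[7,-,-]
Step 1: ref 4 -> FAULT, frames=[7,4,-]
Step 2: ref 2 -> FAULT, frames=[7,4,2]
Step 3: ref 1 -> FAULT, evict 4, frames=[7,1,2]
At step 3: evicted page 4

Answer: 4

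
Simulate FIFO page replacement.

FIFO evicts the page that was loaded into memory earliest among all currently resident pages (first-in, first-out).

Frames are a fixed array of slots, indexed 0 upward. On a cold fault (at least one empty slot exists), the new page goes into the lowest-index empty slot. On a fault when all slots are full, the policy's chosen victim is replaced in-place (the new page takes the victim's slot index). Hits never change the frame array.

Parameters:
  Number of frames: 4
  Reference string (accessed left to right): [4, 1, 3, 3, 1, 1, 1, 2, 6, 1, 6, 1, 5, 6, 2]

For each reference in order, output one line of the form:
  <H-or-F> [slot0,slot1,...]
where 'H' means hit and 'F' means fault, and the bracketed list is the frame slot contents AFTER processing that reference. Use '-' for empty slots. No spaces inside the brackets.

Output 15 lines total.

F [4,-,-,-]
F [4,1,-,-]
F [4,1,3,-]
H [4,1,3,-]
H [4,1,3,-]
H [4,1,3,-]
H [4,1,3,-]
F [4,1,3,2]
F [6,1,3,2]
H [6,1,3,2]
H [6,1,3,2]
H [6,1,3,2]
F [6,5,3,2]
H [6,5,3,2]
H [6,5,3,2]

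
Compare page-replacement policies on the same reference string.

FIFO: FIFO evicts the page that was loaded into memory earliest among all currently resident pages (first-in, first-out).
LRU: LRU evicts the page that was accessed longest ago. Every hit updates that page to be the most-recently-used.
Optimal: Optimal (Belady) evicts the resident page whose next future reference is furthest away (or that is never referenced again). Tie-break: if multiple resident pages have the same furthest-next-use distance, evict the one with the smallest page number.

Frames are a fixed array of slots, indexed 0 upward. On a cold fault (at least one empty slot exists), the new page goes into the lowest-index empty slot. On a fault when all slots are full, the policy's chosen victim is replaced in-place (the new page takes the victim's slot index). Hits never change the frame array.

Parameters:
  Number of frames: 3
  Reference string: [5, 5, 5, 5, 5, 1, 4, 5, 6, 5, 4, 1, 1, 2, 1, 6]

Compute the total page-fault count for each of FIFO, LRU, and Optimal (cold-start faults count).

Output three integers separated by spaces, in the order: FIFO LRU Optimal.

Answer: 8 7 6

Derivation:
--- FIFO ---
  step 0: ref 5 -> FAULT, frames=[5,-,-] (faults so far: 1)
  step 1: ref 5 -> HIT, frames=[5,-,-] (faults so far: 1)
  step 2: ref 5 -> HIT, frames=[5,-,-] (faults so far: 1)
  step 3: ref 5 -> HIT, frames=[5,-,-] (faults so far: 1)
  step 4: ref 5 -> HIT, frames=[5,-,-] (faults so far: 1)
  step 5: ref 1 -> FAULT, frames=[5,1,-] (faults so far: 2)
  step 6: ref 4 -> FAULT, frames=[5,1,4] (faults so far: 3)
  step 7: ref 5 -> HIT, frames=[5,1,4] (faults so far: 3)
  step 8: ref 6 -> FAULT, evict 5, frames=[6,1,4] (faults so far: 4)
  step 9: ref 5 -> FAULT, evict 1, frames=[6,5,4] (faults so far: 5)
  step 10: ref 4 -> HIT, frames=[6,5,4] (faults so far: 5)
  step 11: ref 1 -> FAULT, evict 4, frames=[6,5,1] (faults so far: 6)
  step 12: ref 1 -> HIT, frames=[6,5,1] (faults so far: 6)
  step 13: ref 2 -> FAULT, evict 6, frames=[2,5,1] (faults so far: 7)
  step 14: ref 1 -> HIT, frames=[2,5,1] (faults so far: 7)
  step 15: ref 6 -> FAULT, evict 5, frames=[2,6,1] (faults so far: 8)
  FIFO total faults: 8
--- LRU ---
  step 0: ref 5 -> FAULT, frames=[5,-,-] (faults so far: 1)
  step 1: ref 5 -> HIT, frames=[5,-,-] (faults so far: 1)
  step 2: ref 5 -> HIT, frames=[5,-,-] (faults so far: 1)
  step 3: ref 5 -> HIT, frames=[5,-,-] (faults so far: 1)
  step 4: ref 5 -> HIT, frames=[5,-,-] (faults so far: 1)
  step 5: ref 1 -> FAULT, frames=[5,1,-] (faults so far: 2)
  step 6: ref 4 -> FAULT, frames=[5,1,4] (faults so far: 3)
  step 7: ref 5 -> HIT, frames=[5,1,4] (faults so far: 3)
  step 8: ref 6 -> FAULT, evict 1, frames=[5,6,4] (faults so far: 4)
  step 9: ref 5 -> HIT, frames=[5,6,4] (faults so far: 4)
  step 10: ref 4 -> HIT, frames=[5,6,4] (faults so far: 4)
  step 11: ref 1 -> FAULT, evict 6, frames=[5,1,4] (faults so far: 5)
  step 12: ref 1 -> HIT, frames=[5,1,4] (faults so far: 5)
  step 13: ref 2 -> FAULT, evict 5, frames=[2,1,4] (faults so far: 6)
  step 14: ref 1 -> HIT, frames=[2,1,4] (faults so far: 6)
  step 15: ref 6 -> FAULT, evict 4, frames=[2,1,6] (faults so far: 7)
  LRU total faults: 7
--- Optimal ---
  step 0: ref 5 -> FAULT, frames=[5,-,-] (faults so far: 1)
  step 1: ref 5 -> HIT, frames=[5,-,-] (faults so far: 1)
  step 2: ref 5 -> HIT, frames=[5,-,-] (faults so far: 1)
  step 3: ref 5 -> HIT, frames=[5,-,-] (faults so far: 1)
  step 4: ref 5 -> HIT, frames=[5,-,-] (faults so far: 1)
  step 5: ref 1 -> FAULT, frames=[5,1,-] (faults so far: 2)
  step 6: ref 4 -> FAULT, frames=[5,1,4] (faults so far: 3)
  step 7: ref 5 -> HIT, frames=[5,1,4] (faults so far: 3)
  step 8: ref 6 -> FAULT, evict 1, frames=[5,6,4] (faults so far: 4)
  step 9: ref 5 -> HIT, frames=[5,6,4] (faults so far: 4)
  step 10: ref 4 -> HIT, frames=[5,6,4] (faults so far: 4)
  step 11: ref 1 -> FAULT, evict 4, frames=[5,6,1] (faults so far: 5)
  step 12: ref 1 -> HIT, frames=[5,6,1] (faults so far: 5)
  step 13: ref 2 -> FAULT, evict 5, frames=[2,6,1] (faults so far: 6)
  step 14: ref 1 -> HIT, frames=[2,6,1] (faults so far: 6)
  step 15: ref 6 -> HIT, frames=[2,6,1] (faults so far: 6)
  Optimal total faults: 6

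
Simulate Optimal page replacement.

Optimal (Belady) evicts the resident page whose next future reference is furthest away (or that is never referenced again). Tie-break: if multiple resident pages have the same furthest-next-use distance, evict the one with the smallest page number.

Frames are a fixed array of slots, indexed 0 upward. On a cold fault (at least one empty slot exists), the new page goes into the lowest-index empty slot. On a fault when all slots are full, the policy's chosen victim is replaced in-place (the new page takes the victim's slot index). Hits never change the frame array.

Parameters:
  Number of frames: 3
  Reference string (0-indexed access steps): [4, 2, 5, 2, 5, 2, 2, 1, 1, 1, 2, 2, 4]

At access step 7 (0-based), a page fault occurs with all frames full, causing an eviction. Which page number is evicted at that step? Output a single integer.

Step 0: ref 4 -> FAULT, frames=[4,-,-]
Step 1: ref 2 -> FAULT, frames=[4,2,-]
Step 2: ref 5 -> FAULT, frames=[4,2,5]
Step 3: ref 2 -> HIT, frames=[4,2,5]
Step 4: ref 5 -> HIT, frames=[4,2,5]
Step 5: ref 2 -> HIT, frames=[4,2,5]
Step 6: ref 2 -> HIT, frames=[4,2,5]
Step 7: ref 1 -> FAULT, evict 5, frames=[4,2,1]
At step 7: evicted page 5

Answer: 5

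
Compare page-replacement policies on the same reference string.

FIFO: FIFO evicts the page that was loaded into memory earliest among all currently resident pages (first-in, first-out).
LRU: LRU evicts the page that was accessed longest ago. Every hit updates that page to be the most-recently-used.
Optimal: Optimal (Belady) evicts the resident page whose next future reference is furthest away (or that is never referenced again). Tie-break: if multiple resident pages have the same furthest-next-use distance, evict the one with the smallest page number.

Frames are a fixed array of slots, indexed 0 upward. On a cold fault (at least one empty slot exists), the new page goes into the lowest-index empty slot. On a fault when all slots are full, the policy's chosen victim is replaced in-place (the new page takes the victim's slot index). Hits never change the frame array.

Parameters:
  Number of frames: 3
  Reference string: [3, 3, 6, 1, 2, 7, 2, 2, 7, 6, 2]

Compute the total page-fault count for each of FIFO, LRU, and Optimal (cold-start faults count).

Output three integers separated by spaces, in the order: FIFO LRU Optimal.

Answer: 6 6 5

Derivation:
--- FIFO ---
  step 0: ref 3 -> FAULT, frames=[3,-,-] (faults so far: 1)
  step 1: ref 3 -> HIT, frames=[3,-,-] (faults so far: 1)
  step 2: ref 6 -> FAULT, frames=[3,6,-] (faults so far: 2)
  step 3: ref 1 -> FAULT, frames=[3,6,1] (faults so far: 3)
  step 4: ref 2 -> FAULT, evict 3, frames=[2,6,1] (faults so far: 4)
  step 5: ref 7 -> FAULT, evict 6, frames=[2,7,1] (faults so far: 5)
  step 6: ref 2 -> HIT, frames=[2,7,1] (faults so far: 5)
  step 7: ref 2 -> HIT, frames=[2,7,1] (faults so far: 5)
  step 8: ref 7 -> HIT, frames=[2,7,1] (faults so far: 5)
  step 9: ref 6 -> FAULT, evict 1, frames=[2,7,6] (faults so far: 6)
  step 10: ref 2 -> HIT, frames=[2,7,6] (faults so far: 6)
  FIFO total faults: 6
--- LRU ---
  step 0: ref 3 -> FAULT, frames=[3,-,-] (faults so far: 1)
  step 1: ref 3 -> HIT, frames=[3,-,-] (faults so far: 1)
  step 2: ref 6 -> FAULT, frames=[3,6,-] (faults so far: 2)
  step 3: ref 1 -> FAULT, frames=[3,6,1] (faults so far: 3)
  step 4: ref 2 -> FAULT, evict 3, frames=[2,6,1] (faults so far: 4)
  step 5: ref 7 -> FAULT, evict 6, frames=[2,7,1] (faults so far: 5)
  step 6: ref 2 -> HIT, frames=[2,7,1] (faults so far: 5)
  step 7: ref 2 -> HIT, frames=[2,7,1] (faults so far: 5)
  step 8: ref 7 -> HIT, frames=[2,7,1] (faults so far: 5)
  step 9: ref 6 -> FAULT, evict 1, frames=[2,7,6] (faults so far: 6)
  step 10: ref 2 -> HIT, frames=[2,7,6] (faults so far: 6)
  LRU total faults: 6
--- Optimal ---
  step 0: ref 3 -> FAULT, frames=[3,-,-] (faults so far: 1)
  step 1: ref 3 -> HIT, frames=[3,-,-] (faults so far: 1)
  step 2: ref 6 -> FAULT, frames=[3,6,-] (faults so far: 2)
  step 3: ref 1 -> FAULT, frames=[3,6,1] (faults so far: 3)
  step 4: ref 2 -> FAULT, evict 1, frames=[3,6,2] (faults so far: 4)
  step 5: ref 7 -> FAULT, evict 3, frames=[7,6,2] (faults so far: 5)
  step 6: ref 2 -> HIT, frames=[7,6,2] (faults so far: 5)
  step 7: ref 2 -> HIT, frames=[7,6,2] (faults so far: 5)
  step 8: ref 7 -> HIT, frames=[7,6,2] (faults so far: 5)
  step 9: ref 6 -> HIT, frames=[7,6,2] (faults so far: 5)
  step 10: ref 2 -> HIT, frames=[7,6,2] (faults so far: 5)
  Optimal total faults: 5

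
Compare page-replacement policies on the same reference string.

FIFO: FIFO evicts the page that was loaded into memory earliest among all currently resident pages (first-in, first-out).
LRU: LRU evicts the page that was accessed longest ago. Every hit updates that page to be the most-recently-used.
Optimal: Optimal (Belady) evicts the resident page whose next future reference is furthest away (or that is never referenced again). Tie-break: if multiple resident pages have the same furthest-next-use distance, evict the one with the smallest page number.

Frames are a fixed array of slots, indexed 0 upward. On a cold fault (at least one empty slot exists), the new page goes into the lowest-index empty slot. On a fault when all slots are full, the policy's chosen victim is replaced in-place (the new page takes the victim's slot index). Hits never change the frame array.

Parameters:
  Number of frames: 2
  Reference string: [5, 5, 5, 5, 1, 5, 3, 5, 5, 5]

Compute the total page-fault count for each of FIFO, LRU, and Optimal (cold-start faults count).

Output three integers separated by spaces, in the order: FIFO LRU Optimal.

Answer: 4 3 3

Derivation:
--- FIFO ---
  step 0: ref 5 -> FAULT, frames=[5,-] (faults so far: 1)
  step 1: ref 5 -> HIT, frames=[5,-] (faults so far: 1)
  step 2: ref 5 -> HIT, frames=[5,-] (faults so far: 1)
  step 3: ref 5 -> HIT, frames=[5,-] (faults so far: 1)
  step 4: ref 1 -> FAULT, frames=[5,1] (faults so far: 2)
  step 5: ref 5 -> HIT, frames=[5,1] (faults so far: 2)
  step 6: ref 3 -> FAULT, evict 5, frames=[3,1] (faults so far: 3)
  step 7: ref 5 -> FAULT, evict 1, frames=[3,5] (faults so far: 4)
  step 8: ref 5 -> HIT, frames=[3,5] (faults so far: 4)
  step 9: ref 5 -> HIT, frames=[3,5] (faults so far: 4)
  FIFO total faults: 4
--- LRU ---
  step 0: ref 5 -> FAULT, frames=[5,-] (faults so far: 1)
  step 1: ref 5 -> HIT, frames=[5,-] (faults so far: 1)
  step 2: ref 5 -> HIT, frames=[5,-] (faults so far: 1)
  step 3: ref 5 -> HIT, frames=[5,-] (faults so far: 1)
  step 4: ref 1 -> FAULT, frames=[5,1] (faults so far: 2)
  step 5: ref 5 -> HIT, frames=[5,1] (faults so far: 2)
  step 6: ref 3 -> FAULT, evict 1, frames=[5,3] (faults so far: 3)
  step 7: ref 5 -> HIT, frames=[5,3] (faults so far: 3)
  step 8: ref 5 -> HIT, frames=[5,3] (faults so far: 3)
  step 9: ref 5 -> HIT, frames=[5,3] (faults so far: 3)
  LRU total faults: 3
--- Optimal ---
  step 0: ref 5 -> FAULT, frames=[5,-] (faults so far: 1)
  step 1: ref 5 -> HIT, frames=[5,-] (faults so far: 1)
  step 2: ref 5 -> HIT, frames=[5,-] (faults so far: 1)
  step 3: ref 5 -> HIT, frames=[5,-] (faults so far: 1)
  step 4: ref 1 -> FAULT, frames=[5,1] (faults so far: 2)
  step 5: ref 5 -> HIT, frames=[5,1] (faults so far: 2)
  step 6: ref 3 -> FAULT, evict 1, frames=[5,3] (faults so far: 3)
  step 7: ref 5 -> HIT, frames=[5,3] (faults so far: 3)
  step 8: ref 5 -> HIT, frames=[5,3] (faults so far: 3)
  step 9: ref 5 -> HIT, frames=[5,3] (faults so far: 3)
  Optimal total faults: 3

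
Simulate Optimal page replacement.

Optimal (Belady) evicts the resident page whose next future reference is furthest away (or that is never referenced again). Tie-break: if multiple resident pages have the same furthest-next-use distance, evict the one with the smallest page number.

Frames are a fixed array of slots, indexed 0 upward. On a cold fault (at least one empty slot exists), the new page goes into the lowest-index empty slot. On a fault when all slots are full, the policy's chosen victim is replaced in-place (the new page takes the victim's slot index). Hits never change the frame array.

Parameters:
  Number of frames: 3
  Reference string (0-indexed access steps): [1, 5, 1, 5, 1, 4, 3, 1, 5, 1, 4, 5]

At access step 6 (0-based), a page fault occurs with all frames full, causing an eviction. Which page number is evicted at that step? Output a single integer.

Answer: 4

Derivation:
Step 0: ref 1 -> FAULT, frames=[1,-,-]
Step 1: ref 5 -> FAULT, frames=[1,5,-]
Step 2: ref 1 -> HIT, frames=[1,5,-]
Step 3: ref 5 -> HIT, frames=[1,5,-]
Step 4: ref 1 -> HIT, frames=[1,5,-]
Step 5: ref 4 -> FAULT, frames=[1,5,4]
Step 6: ref 3 -> FAULT, evict 4, frames=[1,5,3]
At step 6: evicted page 4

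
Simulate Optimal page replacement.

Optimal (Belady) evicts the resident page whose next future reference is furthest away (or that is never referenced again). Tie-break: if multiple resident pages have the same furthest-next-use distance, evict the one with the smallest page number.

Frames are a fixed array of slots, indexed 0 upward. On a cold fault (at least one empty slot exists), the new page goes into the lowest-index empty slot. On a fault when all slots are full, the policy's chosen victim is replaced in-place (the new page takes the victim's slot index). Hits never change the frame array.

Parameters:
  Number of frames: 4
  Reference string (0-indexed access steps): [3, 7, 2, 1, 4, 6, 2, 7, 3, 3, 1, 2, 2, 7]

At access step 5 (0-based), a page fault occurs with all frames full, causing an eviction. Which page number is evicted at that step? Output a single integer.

Step 0: ref 3 -> FAULT, frames=[3,-,-,-]
Step 1: ref 7 -> FAULT, frames=[3,7,-,-]
Step 2: ref 2 -> FAULT, frames=[3,7,2,-]
Step 3: ref 1 -> FAULT, frames=[3,7,2,1]
Step 4: ref 4 -> FAULT, evict 1, frames=[3,7,2,4]
Step 5: ref 6 -> FAULT, evict 4, frames=[3,7,2,6]
At step 5: evicted page 4

Answer: 4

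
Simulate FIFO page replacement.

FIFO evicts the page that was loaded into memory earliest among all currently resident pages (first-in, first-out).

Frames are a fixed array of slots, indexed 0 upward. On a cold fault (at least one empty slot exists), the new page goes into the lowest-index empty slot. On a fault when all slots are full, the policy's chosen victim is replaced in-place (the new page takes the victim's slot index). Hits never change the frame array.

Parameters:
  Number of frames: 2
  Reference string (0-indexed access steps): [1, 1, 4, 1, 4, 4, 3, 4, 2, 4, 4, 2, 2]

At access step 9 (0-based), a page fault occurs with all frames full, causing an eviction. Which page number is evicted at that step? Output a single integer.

Step 0: ref 1 -> FAULT, frames=[1,-]
Step 1: ref 1 -> HIT, frames=[1,-]
Step 2: ref 4 -> FAULT, frames=[1,4]
Step 3: ref 1 -> HIT, frames=[1,4]
Step 4: ref 4 -> HIT, frames=[1,4]
Step 5: ref 4 -> HIT, frames=[1,4]
Step 6: ref 3 -> FAULT, evict 1, frames=[3,4]
Step 7: ref 4 -> HIT, frames=[3,4]
Step 8: ref 2 -> FAULT, evict 4, frames=[3,2]
Step 9: ref 4 -> FAULT, evict 3, frames=[4,2]
At step 9: evicted page 3

Answer: 3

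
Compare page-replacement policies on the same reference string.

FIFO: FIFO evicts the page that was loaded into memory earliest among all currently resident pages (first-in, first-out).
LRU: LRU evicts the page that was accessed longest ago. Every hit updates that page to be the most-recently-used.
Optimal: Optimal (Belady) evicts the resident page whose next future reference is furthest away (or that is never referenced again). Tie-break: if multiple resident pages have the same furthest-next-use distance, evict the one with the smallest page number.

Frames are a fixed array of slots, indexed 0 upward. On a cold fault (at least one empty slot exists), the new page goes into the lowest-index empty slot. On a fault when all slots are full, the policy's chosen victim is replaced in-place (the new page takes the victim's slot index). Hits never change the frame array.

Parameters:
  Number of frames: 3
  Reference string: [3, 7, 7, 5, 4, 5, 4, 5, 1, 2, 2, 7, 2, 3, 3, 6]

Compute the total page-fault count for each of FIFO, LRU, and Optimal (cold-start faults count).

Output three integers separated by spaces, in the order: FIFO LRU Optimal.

--- FIFO ---
  step 0: ref 3 -> FAULT, frames=[3,-,-] (faults so far: 1)
  step 1: ref 7 -> FAULT, frames=[3,7,-] (faults so far: 2)
  step 2: ref 7 -> HIT, frames=[3,7,-] (faults so far: 2)
  step 3: ref 5 -> FAULT, frames=[3,7,5] (faults so far: 3)
  step 4: ref 4 -> FAULT, evict 3, frames=[4,7,5] (faults so far: 4)
  step 5: ref 5 -> HIT, frames=[4,7,5] (faults so far: 4)
  step 6: ref 4 -> HIT, frames=[4,7,5] (faults so far: 4)
  step 7: ref 5 -> HIT, frames=[4,7,5] (faults so far: 4)
  step 8: ref 1 -> FAULT, evict 7, frames=[4,1,5] (faults so far: 5)
  step 9: ref 2 -> FAULT, evict 5, frames=[4,1,2] (faults so far: 6)
  step 10: ref 2 -> HIT, frames=[4,1,2] (faults so far: 6)
  step 11: ref 7 -> FAULT, evict 4, frames=[7,1,2] (faults so far: 7)
  step 12: ref 2 -> HIT, frames=[7,1,2] (faults so far: 7)
  step 13: ref 3 -> FAULT, evict 1, frames=[7,3,2] (faults so far: 8)
  step 14: ref 3 -> HIT, frames=[7,3,2] (faults so far: 8)
  step 15: ref 6 -> FAULT, evict 2, frames=[7,3,6] (faults so far: 9)
  FIFO total faults: 9
--- LRU ---
  step 0: ref 3 -> FAULT, frames=[3,-,-] (faults so far: 1)
  step 1: ref 7 -> FAULT, frames=[3,7,-] (faults so far: 2)
  step 2: ref 7 -> HIT, frames=[3,7,-] (faults so far: 2)
  step 3: ref 5 -> FAULT, frames=[3,7,5] (faults so far: 3)
  step 4: ref 4 -> FAULT, evict 3, frames=[4,7,5] (faults so far: 4)
  step 5: ref 5 -> HIT, frames=[4,7,5] (faults so far: 4)
  step 6: ref 4 -> HIT, frames=[4,7,5] (faults so far: 4)
  step 7: ref 5 -> HIT, frames=[4,7,5] (faults so far: 4)
  step 8: ref 1 -> FAULT, evict 7, frames=[4,1,5] (faults so far: 5)
  step 9: ref 2 -> FAULT, evict 4, frames=[2,1,5] (faults so far: 6)
  step 10: ref 2 -> HIT, frames=[2,1,5] (faults so far: 6)
  step 11: ref 7 -> FAULT, evict 5, frames=[2,1,7] (faults so far: 7)
  step 12: ref 2 -> HIT, frames=[2,1,7] (faults so far: 7)
  step 13: ref 3 -> FAULT, evict 1, frames=[2,3,7] (faults so far: 8)
  step 14: ref 3 -> HIT, frames=[2,3,7] (faults so far: 8)
  step 15: ref 6 -> FAULT, evict 7, frames=[2,3,6] (faults so far: 9)
  LRU total faults: 9
--- Optimal ---
  step 0: ref 3 -> FAULT, frames=[3,-,-] (faults so far: 1)
  step 1: ref 7 -> FAULT, frames=[3,7,-] (faults so far: 2)
  step 2: ref 7 -> HIT, frames=[3,7,-] (faults so far: 2)
  step 3: ref 5 -> FAULT, frames=[3,7,5] (faults so far: 3)
  step 4: ref 4 -> FAULT, evict 3, frames=[4,7,5] (faults so far: 4)
  step 5: ref 5 -> HIT, frames=[4,7,5] (faults so far: 4)
  step 6: ref 4 -> HIT, frames=[4,7,5] (faults so far: 4)
  step 7: ref 5 -> HIT, frames=[4,7,5] (faults so far: 4)
  step 8: ref 1 -> FAULT, evict 4, frames=[1,7,5] (faults so far: 5)
  step 9: ref 2 -> FAULT, evict 1, frames=[2,7,5] (faults so far: 6)
  step 10: ref 2 -> HIT, frames=[2,7,5] (faults so far: 6)
  step 11: ref 7 -> HIT, frames=[2,7,5] (faults so far: 6)
  step 12: ref 2 -> HIT, frames=[2,7,5] (faults so far: 6)
  step 13: ref 3 -> FAULT, evict 2, frames=[3,7,5] (faults so far: 7)
  step 14: ref 3 -> HIT, frames=[3,7,5] (faults so far: 7)
  step 15: ref 6 -> FAULT, evict 3, frames=[6,7,5] (faults so far: 8)
  Optimal total faults: 8

Answer: 9 9 8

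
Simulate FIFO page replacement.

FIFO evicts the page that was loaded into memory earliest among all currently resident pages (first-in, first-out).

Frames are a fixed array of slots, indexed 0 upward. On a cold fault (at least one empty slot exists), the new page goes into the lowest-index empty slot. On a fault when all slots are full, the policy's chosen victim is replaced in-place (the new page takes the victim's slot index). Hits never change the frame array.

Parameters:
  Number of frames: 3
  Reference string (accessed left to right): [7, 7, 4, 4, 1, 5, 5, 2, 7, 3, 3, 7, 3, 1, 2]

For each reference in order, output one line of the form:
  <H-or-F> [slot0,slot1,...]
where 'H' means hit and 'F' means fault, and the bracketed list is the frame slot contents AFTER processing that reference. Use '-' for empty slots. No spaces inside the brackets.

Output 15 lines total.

F [7,-,-]
H [7,-,-]
F [7,4,-]
H [7,4,-]
F [7,4,1]
F [5,4,1]
H [5,4,1]
F [5,2,1]
F [5,2,7]
F [3,2,7]
H [3,2,7]
H [3,2,7]
H [3,2,7]
F [3,1,7]
F [3,1,2]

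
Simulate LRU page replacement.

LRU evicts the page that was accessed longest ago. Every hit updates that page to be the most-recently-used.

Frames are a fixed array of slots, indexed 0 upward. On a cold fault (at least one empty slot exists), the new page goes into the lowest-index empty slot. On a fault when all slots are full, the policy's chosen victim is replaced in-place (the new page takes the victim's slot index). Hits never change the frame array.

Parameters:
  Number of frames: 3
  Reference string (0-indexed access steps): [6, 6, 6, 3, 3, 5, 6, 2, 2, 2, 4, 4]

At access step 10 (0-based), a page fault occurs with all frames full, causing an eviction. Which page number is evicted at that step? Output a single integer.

Answer: 5

Derivation:
Step 0: ref 6 -> FAULT, frames=[6,-,-]
Step 1: ref 6 -> HIT, frames=[6,-,-]
Step 2: ref 6 -> HIT, frames=[6,-,-]
Step 3: ref 3 -> FAULT, frames=[6,3,-]
Step 4: ref 3 -> HIT, frames=[6,3,-]
Step 5: ref 5 -> FAULT, frames=[6,3,5]
Step 6: ref 6 -> HIT, frames=[6,3,5]
Step 7: ref 2 -> FAULT, evict 3, frames=[6,2,5]
Step 8: ref 2 -> HIT, frames=[6,2,5]
Step 9: ref 2 -> HIT, frames=[6,2,5]
Step 10: ref 4 -> FAULT, evict 5, frames=[6,2,4]
At step 10: evicted page 5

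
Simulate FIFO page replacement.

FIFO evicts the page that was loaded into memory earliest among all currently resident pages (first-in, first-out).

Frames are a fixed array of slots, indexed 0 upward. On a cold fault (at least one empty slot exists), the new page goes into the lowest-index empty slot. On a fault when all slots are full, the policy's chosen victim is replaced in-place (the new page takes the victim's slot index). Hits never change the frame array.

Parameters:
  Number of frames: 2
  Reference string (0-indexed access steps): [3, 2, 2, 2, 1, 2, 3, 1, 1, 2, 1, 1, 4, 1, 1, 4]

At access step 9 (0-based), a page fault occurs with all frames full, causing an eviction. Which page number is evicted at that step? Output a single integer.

Step 0: ref 3 -> FAULT, frames=[3,-]
Step 1: ref 2 -> FAULT, frames=[3,2]
Step 2: ref 2 -> HIT, frames=[3,2]
Step 3: ref 2 -> HIT, frames=[3,2]
Step 4: ref 1 -> FAULT, evict 3, frames=[1,2]
Step 5: ref 2 -> HIT, frames=[1,2]
Step 6: ref 3 -> FAULT, evict 2, frames=[1,3]
Step 7: ref 1 -> HIT, frames=[1,3]
Step 8: ref 1 -> HIT, frames=[1,3]
Step 9: ref 2 -> FAULT, evict 1, frames=[2,3]
At step 9: evicted page 1

Answer: 1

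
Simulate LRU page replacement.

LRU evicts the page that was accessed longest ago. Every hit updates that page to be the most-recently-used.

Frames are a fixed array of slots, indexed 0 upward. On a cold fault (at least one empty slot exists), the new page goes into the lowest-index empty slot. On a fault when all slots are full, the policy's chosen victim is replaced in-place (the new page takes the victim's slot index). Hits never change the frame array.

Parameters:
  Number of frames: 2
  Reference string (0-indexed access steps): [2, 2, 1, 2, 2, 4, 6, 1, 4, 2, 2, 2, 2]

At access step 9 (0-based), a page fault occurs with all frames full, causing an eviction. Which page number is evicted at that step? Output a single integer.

Step 0: ref 2 -> FAULT, frames=[2,-]
Step 1: ref 2 -> HIT, frames=[2,-]
Step 2: ref 1 -> FAULT, frames=[2,1]
Step 3: ref 2 -> HIT, frames=[2,1]
Step 4: ref 2 -> HIT, frames=[2,1]
Step 5: ref 4 -> FAULT, evict 1, frames=[2,4]
Step 6: ref 6 -> FAULT, evict 2, frames=[6,4]
Step 7: ref 1 -> FAULT, evict 4, frames=[6,1]
Step 8: ref 4 -> FAULT, evict 6, frames=[4,1]
Step 9: ref 2 -> FAULT, evict 1, frames=[4,2]
At step 9: evicted page 1

Answer: 1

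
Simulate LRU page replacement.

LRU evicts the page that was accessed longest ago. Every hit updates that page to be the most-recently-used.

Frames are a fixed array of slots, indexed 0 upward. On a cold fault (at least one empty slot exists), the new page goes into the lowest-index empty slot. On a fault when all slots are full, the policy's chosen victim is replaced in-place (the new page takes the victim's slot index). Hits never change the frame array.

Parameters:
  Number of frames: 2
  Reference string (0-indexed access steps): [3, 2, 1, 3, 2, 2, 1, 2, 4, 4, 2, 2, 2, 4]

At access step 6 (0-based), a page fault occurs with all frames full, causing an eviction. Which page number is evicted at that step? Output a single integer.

Answer: 3

Derivation:
Step 0: ref 3 -> FAULT, frames=[3,-]
Step 1: ref 2 -> FAULT, frames=[3,2]
Step 2: ref 1 -> FAULT, evict 3, frames=[1,2]
Step 3: ref 3 -> FAULT, evict 2, frames=[1,3]
Step 4: ref 2 -> FAULT, evict 1, frames=[2,3]
Step 5: ref 2 -> HIT, frames=[2,3]
Step 6: ref 1 -> FAULT, evict 3, frames=[2,1]
At step 6: evicted page 3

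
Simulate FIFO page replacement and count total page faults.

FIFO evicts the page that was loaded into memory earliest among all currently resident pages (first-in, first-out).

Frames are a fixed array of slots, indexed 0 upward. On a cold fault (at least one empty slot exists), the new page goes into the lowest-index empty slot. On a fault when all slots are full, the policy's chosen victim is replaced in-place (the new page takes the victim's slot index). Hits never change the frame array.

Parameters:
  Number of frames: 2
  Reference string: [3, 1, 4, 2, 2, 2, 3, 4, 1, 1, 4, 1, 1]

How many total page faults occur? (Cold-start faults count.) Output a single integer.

Answer: 7

Derivation:
Step 0: ref 3 → FAULT, frames=[3,-]
Step 1: ref 1 → FAULT, frames=[3,1]
Step 2: ref 4 → FAULT (evict 3), frames=[4,1]
Step 3: ref 2 → FAULT (evict 1), frames=[4,2]
Step 4: ref 2 → HIT, frames=[4,2]
Step 5: ref 2 → HIT, frames=[4,2]
Step 6: ref 3 → FAULT (evict 4), frames=[3,2]
Step 7: ref 4 → FAULT (evict 2), frames=[3,4]
Step 8: ref 1 → FAULT (evict 3), frames=[1,4]
Step 9: ref 1 → HIT, frames=[1,4]
Step 10: ref 4 → HIT, frames=[1,4]
Step 11: ref 1 → HIT, frames=[1,4]
Step 12: ref 1 → HIT, frames=[1,4]
Total faults: 7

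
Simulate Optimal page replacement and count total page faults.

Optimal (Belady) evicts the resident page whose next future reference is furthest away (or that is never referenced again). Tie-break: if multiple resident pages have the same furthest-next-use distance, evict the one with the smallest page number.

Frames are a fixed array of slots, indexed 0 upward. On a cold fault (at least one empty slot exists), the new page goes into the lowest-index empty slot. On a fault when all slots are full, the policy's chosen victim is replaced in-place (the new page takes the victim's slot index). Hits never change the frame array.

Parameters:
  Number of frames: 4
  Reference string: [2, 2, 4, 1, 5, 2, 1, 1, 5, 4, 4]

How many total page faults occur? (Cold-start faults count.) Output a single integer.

Step 0: ref 2 → FAULT, frames=[2,-,-,-]
Step 1: ref 2 → HIT, frames=[2,-,-,-]
Step 2: ref 4 → FAULT, frames=[2,4,-,-]
Step 3: ref 1 → FAULT, frames=[2,4,1,-]
Step 4: ref 5 → FAULT, frames=[2,4,1,5]
Step 5: ref 2 → HIT, frames=[2,4,1,5]
Step 6: ref 1 → HIT, frames=[2,4,1,5]
Step 7: ref 1 → HIT, frames=[2,4,1,5]
Step 8: ref 5 → HIT, frames=[2,4,1,5]
Step 9: ref 4 → HIT, frames=[2,4,1,5]
Step 10: ref 4 → HIT, frames=[2,4,1,5]
Total faults: 4

Answer: 4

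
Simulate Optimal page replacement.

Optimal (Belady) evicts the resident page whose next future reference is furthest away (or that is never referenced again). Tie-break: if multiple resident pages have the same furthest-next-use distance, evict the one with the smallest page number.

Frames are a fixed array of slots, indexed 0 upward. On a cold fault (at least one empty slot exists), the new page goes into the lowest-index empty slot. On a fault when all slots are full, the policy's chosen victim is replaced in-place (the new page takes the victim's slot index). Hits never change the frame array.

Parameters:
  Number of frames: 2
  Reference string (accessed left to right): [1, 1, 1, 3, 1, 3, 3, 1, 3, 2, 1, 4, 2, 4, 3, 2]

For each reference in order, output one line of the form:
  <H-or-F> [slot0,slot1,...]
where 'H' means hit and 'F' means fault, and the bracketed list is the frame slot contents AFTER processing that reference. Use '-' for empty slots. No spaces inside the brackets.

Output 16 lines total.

F [1,-]
H [1,-]
H [1,-]
F [1,3]
H [1,3]
H [1,3]
H [1,3]
H [1,3]
H [1,3]
F [1,2]
H [1,2]
F [4,2]
H [4,2]
H [4,2]
F [3,2]
H [3,2]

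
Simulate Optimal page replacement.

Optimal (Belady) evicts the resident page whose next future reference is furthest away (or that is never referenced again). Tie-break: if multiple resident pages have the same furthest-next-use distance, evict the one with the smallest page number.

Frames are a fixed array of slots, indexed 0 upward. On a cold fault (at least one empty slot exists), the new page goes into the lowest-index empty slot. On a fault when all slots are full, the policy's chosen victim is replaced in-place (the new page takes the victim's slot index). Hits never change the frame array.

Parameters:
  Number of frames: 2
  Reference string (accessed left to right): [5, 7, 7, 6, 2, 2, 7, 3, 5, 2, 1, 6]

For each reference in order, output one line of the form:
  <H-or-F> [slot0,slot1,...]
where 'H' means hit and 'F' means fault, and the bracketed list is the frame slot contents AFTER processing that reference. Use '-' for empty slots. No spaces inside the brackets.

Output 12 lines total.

F [5,-]
F [5,7]
H [5,7]
F [6,7]
F [2,7]
H [2,7]
H [2,7]
F [2,3]
F [2,5]
H [2,5]
F [1,5]
F [6,5]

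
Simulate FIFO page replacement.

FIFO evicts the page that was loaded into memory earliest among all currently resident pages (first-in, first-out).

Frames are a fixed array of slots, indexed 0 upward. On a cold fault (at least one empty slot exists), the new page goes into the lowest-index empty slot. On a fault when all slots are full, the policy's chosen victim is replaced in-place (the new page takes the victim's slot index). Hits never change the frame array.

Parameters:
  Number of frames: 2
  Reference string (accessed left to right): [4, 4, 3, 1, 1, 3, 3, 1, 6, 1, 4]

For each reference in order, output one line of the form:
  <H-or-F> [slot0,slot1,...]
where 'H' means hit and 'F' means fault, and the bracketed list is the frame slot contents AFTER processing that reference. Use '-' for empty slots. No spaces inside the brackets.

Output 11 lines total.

F [4,-]
H [4,-]
F [4,3]
F [1,3]
H [1,3]
H [1,3]
H [1,3]
H [1,3]
F [1,6]
H [1,6]
F [4,6]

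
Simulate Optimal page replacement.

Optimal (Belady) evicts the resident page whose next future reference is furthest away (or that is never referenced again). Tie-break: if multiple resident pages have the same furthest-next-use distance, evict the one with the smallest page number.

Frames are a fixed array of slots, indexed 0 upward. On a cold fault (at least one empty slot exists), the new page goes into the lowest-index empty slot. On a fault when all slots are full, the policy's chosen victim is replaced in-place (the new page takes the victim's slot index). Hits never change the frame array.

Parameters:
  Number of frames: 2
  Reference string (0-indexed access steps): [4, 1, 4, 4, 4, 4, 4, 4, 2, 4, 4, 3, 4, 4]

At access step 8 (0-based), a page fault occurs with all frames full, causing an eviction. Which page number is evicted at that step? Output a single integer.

Step 0: ref 4 -> FAULT, frames=[4,-]
Step 1: ref 1 -> FAULT, frames=[4,1]
Step 2: ref 4 -> HIT, frames=[4,1]
Step 3: ref 4 -> HIT, frames=[4,1]
Step 4: ref 4 -> HIT, frames=[4,1]
Step 5: ref 4 -> HIT, frames=[4,1]
Step 6: ref 4 -> HIT, frames=[4,1]
Step 7: ref 4 -> HIT, frames=[4,1]
Step 8: ref 2 -> FAULT, evict 1, frames=[4,2]
At step 8: evicted page 1

Answer: 1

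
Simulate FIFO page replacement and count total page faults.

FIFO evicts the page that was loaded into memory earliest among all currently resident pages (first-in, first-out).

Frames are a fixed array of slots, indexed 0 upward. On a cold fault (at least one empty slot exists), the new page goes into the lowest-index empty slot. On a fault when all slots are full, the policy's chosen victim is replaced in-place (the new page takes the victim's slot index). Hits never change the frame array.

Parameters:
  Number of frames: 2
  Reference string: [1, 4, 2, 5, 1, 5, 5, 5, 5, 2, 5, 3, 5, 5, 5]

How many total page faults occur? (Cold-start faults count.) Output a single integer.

Step 0: ref 1 → FAULT, frames=[1,-]
Step 1: ref 4 → FAULT, frames=[1,4]
Step 2: ref 2 → FAULT (evict 1), frames=[2,4]
Step 3: ref 5 → FAULT (evict 4), frames=[2,5]
Step 4: ref 1 → FAULT (evict 2), frames=[1,5]
Step 5: ref 5 → HIT, frames=[1,5]
Step 6: ref 5 → HIT, frames=[1,5]
Step 7: ref 5 → HIT, frames=[1,5]
Step 8: ref 5 → HIT, frames=[1,5]
Step 9: ref 2 → FAULT (evict 5), frames=[1,2]
Step 10: ref 5 → FAULT (evict 1), frames=[5,2]
Step 11: ref 3 → FAULT (evict 2), frames=[5,3]
Step 12: ref 5 → HIT, frames=[5,3]
Step 13: ref 5 → HIT, frames=[5,3]
Step 14: ref 5 → HIT, frames=[5,3]
Total faults: 8

Answer: 8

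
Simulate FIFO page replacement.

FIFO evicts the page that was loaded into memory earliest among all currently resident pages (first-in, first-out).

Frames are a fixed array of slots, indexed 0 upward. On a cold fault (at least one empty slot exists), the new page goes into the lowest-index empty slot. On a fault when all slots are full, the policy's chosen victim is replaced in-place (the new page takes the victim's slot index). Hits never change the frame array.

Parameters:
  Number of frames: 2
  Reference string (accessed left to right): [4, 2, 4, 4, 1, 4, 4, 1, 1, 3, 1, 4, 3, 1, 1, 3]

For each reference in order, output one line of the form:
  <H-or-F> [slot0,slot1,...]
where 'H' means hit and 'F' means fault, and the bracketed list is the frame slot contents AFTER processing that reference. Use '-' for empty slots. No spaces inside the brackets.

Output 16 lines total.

F [4,-]
F [4,2]
H [4,2]
H [4,2]
F [1,2]
F [1,4]
H [1,4]
H [1,4]
H [1,4]
F [3,4]
F [3,1]
F [4,1]
F [4,3]
F [1,3]
H [1,3]
H [1,3]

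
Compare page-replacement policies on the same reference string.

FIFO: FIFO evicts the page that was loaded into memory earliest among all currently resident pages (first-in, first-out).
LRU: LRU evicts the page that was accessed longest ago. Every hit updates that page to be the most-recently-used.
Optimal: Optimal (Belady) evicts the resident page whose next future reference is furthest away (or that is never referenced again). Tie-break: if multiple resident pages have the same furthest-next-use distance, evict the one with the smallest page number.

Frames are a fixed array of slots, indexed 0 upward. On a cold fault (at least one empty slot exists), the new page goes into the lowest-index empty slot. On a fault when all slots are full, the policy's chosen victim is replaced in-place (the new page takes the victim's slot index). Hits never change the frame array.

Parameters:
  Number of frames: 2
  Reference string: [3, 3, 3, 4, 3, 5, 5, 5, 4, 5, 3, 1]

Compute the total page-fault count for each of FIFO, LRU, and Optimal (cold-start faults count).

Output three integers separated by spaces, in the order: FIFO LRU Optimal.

--- FIFO ---
  step 0: ref 3 -> FAULT, frames=[3,-] (faults so far: 1)
  step 1: ref 3 -> HIT, frames=[3,-] (faults so far: 1)
  step 2: ref 3 -> HIT, frames=[3,-] (faults so far: 1)
  step 3: ref 4 -> FAULT, frames=[3,4] (faults so far: 2)
  step 4: ref 3 -> HIT, frames=[3,4] (faults so far: 2)
  step 5: ref 5 -> FAULT, evict 3, frames=[5,4] (faults so far: 3)
  step 6: ref 5 -> HIT, frames=[5,4] (faults so far: 3)
  step 7: ref 5 -> HIT, frames=[5,4] (faults so far: 3)
  step 8: ref 4 -> HIT, frames=[5,4] (faults so far: 3)
  step 9: ref 5 -> HIT, frames=[5,4] (faults so far: 3)
  step 10: ref 3 -> FAULT, evict 4, frames=[5,3] (faults so far: 4)
  step 11: ref 1 -> FAULT, evict 5, frames=[1,3] (faults so far: 5)
  FIFO total faults: 5
--- LRU ---
  step 0: ref 3 -> FAULT, frames=[3,-] (faults so far: 1)
  step 1: ref 3 -> HIT, frames=[3,-] (faults so far: 1)
  step 2: ref 3 -> HIT, frames=[3,-] (faults so far: 1)
  step 3: ref 4 -> FAULT, frames=[3,4] (faults so far: 2)
  step 4: ref 3 -> HIT, frames=[3,4] (faults so far: 2)
  step 5: ref 5 -> FAULT, evict 4, frames=[3,5] (faults so far: 3)
  step 6: ref 5 -> HIT, frames=[3,5] (faults so far: 3)
  step 7: ref 5 -> HIT, frames=[3,5] (faults so far: 3)
  step 8: ref 4 -> FAULT, evict 3, frames=[4,5] (faults so far: 4)
  step 9: ref 5 -> HIT, frames=[4,5] (faults so far: 4)
  step 10: ref 3 -> FAULT, evict 4, frames=[3,5] (faults so far: 5)
  step 11: ref 1 -> FAULT, evict 5, frames=[3,1] (faults so far: 6)
  LRU total faults: 6
--- Optimal ---
  step 0: ref 3 -> FAULT, frames=[3,-] (faults so far: 1)
  step 1: ref 3 -> HIT, frames=[3,-] (faults so far: 1)
  step 2: ref 3 -> HIT, frames=[3,-] (faults so far: 1)
  step 3: ref 4 -> FAULT, frames=[3,4] (faults so far: 2)
  step 4: ref 3 -> HIT, frames=[3,4] (faults so far: 2)
  step 5: ref 5 -> FAULT, evict 3, frames=[5,4] (faults so far: 3)
  step 6: ref 5 -> HIT, frames=[5,4] (faults so far: 3)
  step 7: ref 5 -> HIT, frames=[5,4] (faults so far: 3)
  step 8: ref 4 -> HIT, frames=[5,4] (faults so far: 3)
  step 9: ref 5 -> HIT, frames=[5,4] (faults so far: 3)
  step 10: ref 3 -> FAULT, evict 4, frames=[5,3] (faults so far: 4)
  step 11: ref 1 -> FAULT, evict 3, frames=[5,1] (faults so far: 5)
  Optimal total faults: 5

Answer: 5 6 5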